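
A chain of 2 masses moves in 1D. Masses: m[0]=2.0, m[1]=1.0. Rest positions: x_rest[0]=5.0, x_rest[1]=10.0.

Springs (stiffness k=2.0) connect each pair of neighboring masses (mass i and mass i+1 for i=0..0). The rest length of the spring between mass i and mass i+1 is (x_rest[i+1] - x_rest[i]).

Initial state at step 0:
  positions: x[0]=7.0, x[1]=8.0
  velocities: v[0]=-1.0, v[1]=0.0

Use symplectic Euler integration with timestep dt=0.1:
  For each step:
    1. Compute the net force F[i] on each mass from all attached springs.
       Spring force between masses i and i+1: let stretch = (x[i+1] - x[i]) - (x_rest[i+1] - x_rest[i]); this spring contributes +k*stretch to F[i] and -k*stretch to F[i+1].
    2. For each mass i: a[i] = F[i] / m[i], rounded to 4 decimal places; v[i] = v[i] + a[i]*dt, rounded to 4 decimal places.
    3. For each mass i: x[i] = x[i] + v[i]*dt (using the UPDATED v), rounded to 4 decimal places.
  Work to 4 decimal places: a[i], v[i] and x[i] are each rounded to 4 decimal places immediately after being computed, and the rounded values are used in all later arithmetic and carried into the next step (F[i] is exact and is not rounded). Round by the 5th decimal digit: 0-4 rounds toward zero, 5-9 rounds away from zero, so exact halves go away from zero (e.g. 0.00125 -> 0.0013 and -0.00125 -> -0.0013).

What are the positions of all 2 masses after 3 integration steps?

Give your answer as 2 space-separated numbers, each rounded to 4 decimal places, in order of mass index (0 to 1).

Step 0: x=[7.0000 8.0000] v=[-1.0000 0.0000]
Step 1: x=[6.8600 8.0800] v=[-1.4000 0.8000]
Step 2: x=[6.6822 8.2356] v=[-1.7780 1.5560]
Step 3: x=[6.4699 8.4601] v=[-2.1227 2.2453]

Answer: 6.4699 8.4601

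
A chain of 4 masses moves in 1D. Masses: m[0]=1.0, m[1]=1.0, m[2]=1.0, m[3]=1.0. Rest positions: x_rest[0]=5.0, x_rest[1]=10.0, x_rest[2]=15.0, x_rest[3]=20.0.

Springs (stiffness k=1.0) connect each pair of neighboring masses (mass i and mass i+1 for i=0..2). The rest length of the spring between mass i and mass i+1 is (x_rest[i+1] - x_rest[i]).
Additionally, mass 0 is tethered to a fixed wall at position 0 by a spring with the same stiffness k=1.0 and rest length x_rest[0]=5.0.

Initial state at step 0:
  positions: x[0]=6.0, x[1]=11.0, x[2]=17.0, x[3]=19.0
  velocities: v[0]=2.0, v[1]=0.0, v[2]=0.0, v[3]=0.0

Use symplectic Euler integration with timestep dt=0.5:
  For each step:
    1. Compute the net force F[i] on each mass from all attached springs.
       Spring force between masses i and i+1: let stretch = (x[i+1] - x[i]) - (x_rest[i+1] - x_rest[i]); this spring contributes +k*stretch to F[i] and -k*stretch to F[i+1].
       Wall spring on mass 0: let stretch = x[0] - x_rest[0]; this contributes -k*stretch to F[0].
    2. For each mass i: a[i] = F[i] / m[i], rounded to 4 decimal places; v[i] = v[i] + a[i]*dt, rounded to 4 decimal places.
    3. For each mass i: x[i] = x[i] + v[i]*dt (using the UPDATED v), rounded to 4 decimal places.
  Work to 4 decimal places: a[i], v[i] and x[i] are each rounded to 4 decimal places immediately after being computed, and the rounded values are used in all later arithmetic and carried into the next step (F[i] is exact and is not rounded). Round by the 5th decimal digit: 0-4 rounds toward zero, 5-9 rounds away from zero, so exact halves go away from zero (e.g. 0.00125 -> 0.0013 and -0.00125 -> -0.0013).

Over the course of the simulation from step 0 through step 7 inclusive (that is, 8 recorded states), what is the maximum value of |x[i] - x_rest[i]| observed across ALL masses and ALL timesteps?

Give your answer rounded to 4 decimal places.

Step 0: x=[6.0000 11.0000 17.0000 19.0000] v=[2.0000 0.0000 0.0000 0.0000]
Step 1: x=[6.7500 11.2500 16.0000 19.7500] v=[1.5000 0.5000 -2.0000 1.5000]
Step 2: x=[6.9375 11.5625 14.7500 20.8125] v=[0.3750 0.6250 -2.5000 2.1250]
Step 3: x=[6.5469 11.5156 14.2188 21.6094] v=[-0.7813 -0.0938 -1.0625 1.5938]
Step 4: x=[5.7617 10.9023 14.8594 21.8087] v=[-1.5704 -1.2266 1.2812 0.3985]
Step 5: x=[4.8212 9.9931 16.2481 21.5206] v=[-1.8810 -1.8184 2.7773 -0.5762]
Step 6: x=[3.9684 9.3547 17.3912 21.1644] v=[-1.7057 -1.2769 2.2861 -0.7125]
Step 7: x=[3.4700 9.3788 17.4685 21.1149] v=[-0.9968 0.0482 0.1545 -0.0991]
Max displacement = 2.4685

Answer: 2.4685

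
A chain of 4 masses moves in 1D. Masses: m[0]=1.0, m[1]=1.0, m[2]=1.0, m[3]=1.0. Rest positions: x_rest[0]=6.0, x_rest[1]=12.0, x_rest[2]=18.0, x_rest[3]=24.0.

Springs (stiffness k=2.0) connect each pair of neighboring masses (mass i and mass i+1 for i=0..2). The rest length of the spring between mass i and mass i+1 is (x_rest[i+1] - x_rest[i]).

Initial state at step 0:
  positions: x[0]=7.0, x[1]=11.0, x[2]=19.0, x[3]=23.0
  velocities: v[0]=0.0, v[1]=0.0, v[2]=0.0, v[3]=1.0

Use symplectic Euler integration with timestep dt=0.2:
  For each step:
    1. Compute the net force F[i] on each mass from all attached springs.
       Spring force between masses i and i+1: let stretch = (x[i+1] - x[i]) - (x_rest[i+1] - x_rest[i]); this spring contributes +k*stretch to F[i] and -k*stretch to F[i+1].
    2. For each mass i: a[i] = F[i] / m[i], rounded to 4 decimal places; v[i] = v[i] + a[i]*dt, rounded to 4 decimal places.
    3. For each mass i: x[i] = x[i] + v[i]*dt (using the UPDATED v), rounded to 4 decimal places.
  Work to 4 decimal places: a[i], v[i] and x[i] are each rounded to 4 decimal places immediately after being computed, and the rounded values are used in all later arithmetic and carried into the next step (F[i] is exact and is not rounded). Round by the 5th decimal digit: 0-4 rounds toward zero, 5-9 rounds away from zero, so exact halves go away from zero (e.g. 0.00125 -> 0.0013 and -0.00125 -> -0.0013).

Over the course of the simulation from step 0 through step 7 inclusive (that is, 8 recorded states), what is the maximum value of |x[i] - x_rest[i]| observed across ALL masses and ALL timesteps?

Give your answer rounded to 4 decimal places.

Step 0: x=[7.0000 11.0000 19.0000 23.0000] v=[0.0000 0.0000 0.0000 1.0000]
Step 1: x=[6.8400 11.3200 18.6800 23.3600] v=[-0.8000 1.6000 -1.6000 1.8000]
Step 2: x=[6.5584 11.8704 18.1456 23.8256] v=[-1.4080 2.7520 -2.6720 2.3280]
Step 3: x=[6.2218 12.4979 17.5636 24.3168] v=[-1.6832 3.1373 -2.9101 2.4560]
Step 4: x=[5.9072 13.0285 17.1166 24.7477] v=[-1.5728 2.6531 -2.2351 2.1547]
Step 5: x=[5.6823 13.3165 16.9530 25.0482] v=[-1.1243 1.4398 -0.8179 1.5023]
Step 6: x=[5.5882 13.2846 17.1461 25.1810] v=[-0.4706 -0.1593 0.9656 0.6642]
Step 7: x=[5.6298 12.9459 17.6731 25.1510] v=[0.2080 -1.6933 2.6350 -0.1498]
Max displacement = 1.3165

Answer: 1.3165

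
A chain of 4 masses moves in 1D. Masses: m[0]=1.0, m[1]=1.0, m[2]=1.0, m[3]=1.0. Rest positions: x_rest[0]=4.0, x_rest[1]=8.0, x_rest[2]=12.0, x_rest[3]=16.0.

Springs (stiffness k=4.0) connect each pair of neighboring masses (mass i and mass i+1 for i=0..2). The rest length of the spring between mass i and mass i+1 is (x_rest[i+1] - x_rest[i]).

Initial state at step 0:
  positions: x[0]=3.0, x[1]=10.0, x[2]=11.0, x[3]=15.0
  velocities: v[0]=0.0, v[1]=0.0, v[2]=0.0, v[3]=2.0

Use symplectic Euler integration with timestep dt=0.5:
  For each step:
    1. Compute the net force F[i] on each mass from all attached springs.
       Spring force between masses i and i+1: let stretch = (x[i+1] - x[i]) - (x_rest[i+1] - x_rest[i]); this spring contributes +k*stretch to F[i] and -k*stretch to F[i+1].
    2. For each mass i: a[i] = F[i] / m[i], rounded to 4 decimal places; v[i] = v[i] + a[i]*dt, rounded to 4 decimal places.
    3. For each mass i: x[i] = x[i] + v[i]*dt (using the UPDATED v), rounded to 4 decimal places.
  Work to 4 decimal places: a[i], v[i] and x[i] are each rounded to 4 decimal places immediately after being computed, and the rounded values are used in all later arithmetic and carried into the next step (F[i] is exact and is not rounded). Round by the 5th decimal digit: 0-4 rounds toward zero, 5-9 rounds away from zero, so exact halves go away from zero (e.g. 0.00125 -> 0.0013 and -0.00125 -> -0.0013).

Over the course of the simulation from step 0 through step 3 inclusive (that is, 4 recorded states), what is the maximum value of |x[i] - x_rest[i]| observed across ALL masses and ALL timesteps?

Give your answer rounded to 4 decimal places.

Step 0: x=[3.0000 10.0000 11.0000 15.0000] v=[0.0000 0.0000 0.0000 2.0000]
Step 1: x=[6.0000 4.0000 14.0000 16.0000] v=[6.0000 -12.0000 6.0000 2.0000]
Step 2: x=[3.0000 10.0000 9.0000 19.0000] v=[-6.0000 12.0000 -10.0000 6.0000]
Step 3: x=[3.0000 8.0000 15.0000 16.0000] v=[0.0000 -4.0000 12.0000 -6.0000]
Max displacement = 4.0000

Answer: 4.0000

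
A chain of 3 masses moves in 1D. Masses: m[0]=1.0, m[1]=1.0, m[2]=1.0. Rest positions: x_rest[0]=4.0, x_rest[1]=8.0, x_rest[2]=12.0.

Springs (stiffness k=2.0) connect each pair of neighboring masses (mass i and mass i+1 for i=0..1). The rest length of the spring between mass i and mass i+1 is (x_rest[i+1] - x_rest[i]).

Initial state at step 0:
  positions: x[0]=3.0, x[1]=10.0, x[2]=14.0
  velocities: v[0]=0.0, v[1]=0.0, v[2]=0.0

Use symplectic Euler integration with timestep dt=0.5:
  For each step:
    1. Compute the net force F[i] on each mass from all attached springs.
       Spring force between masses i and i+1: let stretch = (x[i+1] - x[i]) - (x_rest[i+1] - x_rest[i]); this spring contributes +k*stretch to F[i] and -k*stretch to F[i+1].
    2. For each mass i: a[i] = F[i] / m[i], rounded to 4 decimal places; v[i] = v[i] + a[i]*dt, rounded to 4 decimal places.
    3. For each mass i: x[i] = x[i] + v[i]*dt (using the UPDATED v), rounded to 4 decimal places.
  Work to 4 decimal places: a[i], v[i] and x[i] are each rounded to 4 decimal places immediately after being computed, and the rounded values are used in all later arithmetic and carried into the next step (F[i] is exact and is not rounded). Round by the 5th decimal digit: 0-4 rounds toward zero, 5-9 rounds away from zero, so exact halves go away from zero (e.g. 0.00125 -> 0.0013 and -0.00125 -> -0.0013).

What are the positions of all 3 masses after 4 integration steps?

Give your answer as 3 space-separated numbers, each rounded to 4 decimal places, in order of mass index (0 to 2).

Step 0: x=[3.0000 10.0000 14.0000] v=[0.0000 0.0000 0.0000]
Step 1: x=[4.5000 8.5000 14.0000] v=[3.0000 -3.0000 0.0000]
Step 2: x=[6.0000 7.7500 13.2500] v=[3.0000 -1.5000 -1.5000]
Step 3: x=[6.3750 8.8750 11.7500] v=[0.7500 2.2500 -3.0000]
Step 4: x=[6.0000 10.1875 10.8125] v=[-0.7500 2.6250 -1.8750]

Answer: 6.0000 10.1875 10.8125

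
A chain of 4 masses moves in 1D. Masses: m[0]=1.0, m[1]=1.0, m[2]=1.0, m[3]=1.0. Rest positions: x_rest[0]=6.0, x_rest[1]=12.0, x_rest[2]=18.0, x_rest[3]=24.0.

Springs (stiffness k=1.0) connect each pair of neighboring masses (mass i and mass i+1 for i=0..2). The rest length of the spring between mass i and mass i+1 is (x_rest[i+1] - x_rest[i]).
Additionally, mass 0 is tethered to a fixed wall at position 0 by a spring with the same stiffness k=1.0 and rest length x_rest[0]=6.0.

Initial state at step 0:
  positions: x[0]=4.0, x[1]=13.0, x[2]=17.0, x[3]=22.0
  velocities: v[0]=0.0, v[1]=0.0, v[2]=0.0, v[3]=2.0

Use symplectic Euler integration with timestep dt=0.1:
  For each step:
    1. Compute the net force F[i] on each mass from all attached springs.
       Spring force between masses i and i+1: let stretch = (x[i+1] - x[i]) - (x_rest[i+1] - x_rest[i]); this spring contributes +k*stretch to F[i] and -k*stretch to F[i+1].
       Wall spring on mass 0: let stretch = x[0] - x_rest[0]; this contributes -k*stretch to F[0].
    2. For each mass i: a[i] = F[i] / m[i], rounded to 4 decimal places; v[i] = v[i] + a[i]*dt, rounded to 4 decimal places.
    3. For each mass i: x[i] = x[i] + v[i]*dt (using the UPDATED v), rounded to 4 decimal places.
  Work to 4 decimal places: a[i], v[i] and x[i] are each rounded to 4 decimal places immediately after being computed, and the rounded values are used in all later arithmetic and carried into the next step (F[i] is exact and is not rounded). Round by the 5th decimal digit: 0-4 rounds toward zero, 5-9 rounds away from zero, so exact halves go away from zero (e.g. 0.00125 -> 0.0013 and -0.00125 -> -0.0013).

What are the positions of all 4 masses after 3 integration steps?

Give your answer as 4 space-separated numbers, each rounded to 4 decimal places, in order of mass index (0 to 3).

Answer: 4.2926 12.7080 17.0650 22.6520

Derivation:
Step 0: x=[4.0000 13.0000 17.0000 22.0000] v=[0.0000 0.0000 0.0000 2.0000]
Step 1: x=[4.0500 12.9500 17.0100 22.2100] v=[0.5000 -0.5000 0.1000 2.1000]
Step 2: x=[4.1485 12.8516 17.0314 22.4280] v=[0.9850 -0.9840 0.2140 2.1800]
Step 3: x=[4.2926 12.7080 17.0650 22.6520] v=[1.4405 -1.4363 0.3357 2.2403]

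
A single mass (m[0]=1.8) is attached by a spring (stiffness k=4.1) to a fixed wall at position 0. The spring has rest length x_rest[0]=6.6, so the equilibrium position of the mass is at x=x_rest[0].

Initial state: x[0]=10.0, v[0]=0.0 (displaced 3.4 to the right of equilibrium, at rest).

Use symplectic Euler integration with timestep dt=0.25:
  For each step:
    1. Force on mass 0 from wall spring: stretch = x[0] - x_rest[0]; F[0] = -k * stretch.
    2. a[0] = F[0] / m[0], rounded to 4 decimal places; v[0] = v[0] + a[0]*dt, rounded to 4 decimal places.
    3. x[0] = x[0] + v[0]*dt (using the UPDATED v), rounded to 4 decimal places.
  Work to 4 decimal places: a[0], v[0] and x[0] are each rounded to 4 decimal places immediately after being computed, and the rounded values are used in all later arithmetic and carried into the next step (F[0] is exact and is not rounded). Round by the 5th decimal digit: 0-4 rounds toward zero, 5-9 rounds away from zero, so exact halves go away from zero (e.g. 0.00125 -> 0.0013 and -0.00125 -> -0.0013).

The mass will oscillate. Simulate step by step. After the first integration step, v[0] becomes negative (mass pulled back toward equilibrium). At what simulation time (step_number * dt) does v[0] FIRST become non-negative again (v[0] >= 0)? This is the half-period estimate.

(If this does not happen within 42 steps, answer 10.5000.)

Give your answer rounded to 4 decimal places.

Answer: 2.2500

Derivation:
Step 0: x=[10.0000] v=[0.0000]
Step 1: x=[9.5160] v=[-1.9361]
Step 2: x=[8.6169] v=[-3.5966]
Step 3: x=[7.4306] v=[-4.7451]
Step 4: x=[6.1261] v=[-5.2181]
Step 5: x=[4.8890] v=[-4.9483]
Step 6: x=[3.8955] v=[-3.9740]
Step 7: x=[3.2870] v=[-2.4339]
Step 8: x=[3.1502] v=[-0.5473]
Step 9: x=[3.5045] v=[1.4172]
First v>=0 after going negative at step 9, time=2.2500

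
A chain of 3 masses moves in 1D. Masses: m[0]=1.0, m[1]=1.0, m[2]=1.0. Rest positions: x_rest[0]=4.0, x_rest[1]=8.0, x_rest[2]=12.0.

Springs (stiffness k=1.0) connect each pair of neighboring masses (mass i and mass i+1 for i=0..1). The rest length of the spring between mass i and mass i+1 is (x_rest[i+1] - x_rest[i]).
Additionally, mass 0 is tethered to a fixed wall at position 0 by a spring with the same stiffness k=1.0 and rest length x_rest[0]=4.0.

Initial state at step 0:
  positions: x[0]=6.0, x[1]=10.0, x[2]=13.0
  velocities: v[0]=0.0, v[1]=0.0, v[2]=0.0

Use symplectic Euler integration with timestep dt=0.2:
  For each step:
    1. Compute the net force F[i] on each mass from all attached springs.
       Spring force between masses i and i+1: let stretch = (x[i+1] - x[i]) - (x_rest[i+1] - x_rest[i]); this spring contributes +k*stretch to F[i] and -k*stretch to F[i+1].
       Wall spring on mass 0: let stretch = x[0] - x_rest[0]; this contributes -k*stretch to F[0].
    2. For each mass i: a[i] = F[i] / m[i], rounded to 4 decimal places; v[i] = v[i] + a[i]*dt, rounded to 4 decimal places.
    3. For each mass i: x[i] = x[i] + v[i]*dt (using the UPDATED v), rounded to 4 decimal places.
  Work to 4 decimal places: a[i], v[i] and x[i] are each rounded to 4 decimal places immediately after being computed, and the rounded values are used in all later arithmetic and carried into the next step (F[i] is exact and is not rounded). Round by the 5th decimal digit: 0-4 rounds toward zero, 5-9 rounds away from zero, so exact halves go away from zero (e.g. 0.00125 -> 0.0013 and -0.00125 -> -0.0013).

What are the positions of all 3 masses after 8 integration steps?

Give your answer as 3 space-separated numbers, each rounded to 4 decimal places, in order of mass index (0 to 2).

Step 0: x=[6.0000 10.0000 13.0000] v=[0.0000 0.0000 0.0000]
Step 1: x=[5.9200 9.9600 13.0400] v=[-0.4000 -0.2000 0.2000]
Step 2: x=[5.7648 9.8816 13.1168] v=[-0.7760 -0.3920 0.3840]
Step 3: x=[5.5437 9.7679 13.2242] v=[-1.1056 -0.5683 0.5370]
Step 4: x=[5.2698 9.6235 13.3533] v=[-1.3695 -0.7219 0.6457]
Step 5: x=[4.9593 9.4542 13.4932] v=[-1.5527 -0.8467 0.6997]
Step 6: x=[4.6302 9.2666 13.6316] v=[-1.6456 -0.9379 0.6919]
Step 7: x=[4.3013 9.0682 13.7554] v=[-1.6444 -0.9922 0.6189]
Step 8: x=[3.9910 8.8666 13.8517] v=[-1.5513 -1.0081 0.4815]

Answer: 3.9910 8.8666 13.8517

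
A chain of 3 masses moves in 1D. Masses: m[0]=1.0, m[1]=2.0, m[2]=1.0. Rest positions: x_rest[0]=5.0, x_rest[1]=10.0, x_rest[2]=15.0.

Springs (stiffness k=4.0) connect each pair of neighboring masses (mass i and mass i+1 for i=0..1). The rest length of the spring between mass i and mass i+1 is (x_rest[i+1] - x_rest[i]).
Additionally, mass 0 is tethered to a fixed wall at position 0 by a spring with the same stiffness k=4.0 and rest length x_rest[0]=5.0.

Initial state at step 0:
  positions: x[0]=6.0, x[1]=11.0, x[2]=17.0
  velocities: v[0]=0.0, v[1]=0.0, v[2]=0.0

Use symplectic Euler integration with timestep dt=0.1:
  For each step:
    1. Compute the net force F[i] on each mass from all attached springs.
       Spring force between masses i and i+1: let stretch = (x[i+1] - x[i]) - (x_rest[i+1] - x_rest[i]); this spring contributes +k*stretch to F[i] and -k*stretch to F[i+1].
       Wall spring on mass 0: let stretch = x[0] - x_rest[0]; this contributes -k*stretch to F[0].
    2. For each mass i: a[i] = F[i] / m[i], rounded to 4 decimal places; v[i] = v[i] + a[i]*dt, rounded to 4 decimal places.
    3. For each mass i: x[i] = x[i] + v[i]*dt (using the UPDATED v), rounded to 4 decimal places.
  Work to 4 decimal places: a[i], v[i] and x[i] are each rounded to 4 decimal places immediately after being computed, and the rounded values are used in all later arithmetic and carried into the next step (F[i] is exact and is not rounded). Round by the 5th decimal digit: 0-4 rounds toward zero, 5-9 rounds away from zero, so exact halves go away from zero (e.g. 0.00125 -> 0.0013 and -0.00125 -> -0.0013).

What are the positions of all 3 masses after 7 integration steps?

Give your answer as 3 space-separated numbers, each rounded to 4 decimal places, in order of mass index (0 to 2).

Step 0: x=[6.0000 11.0000 17.0000] v=[0.0000 0.0000 0.0000]
Step 1: x=[5.9600 11.0200 16.9600] v=[-0.4000 0.2000 -0.4000]
Step 2: x=[5.8840 11.0576 16.8824] v=[-0.7600 0.3760 -0.7760]
Step 3: x=[5.7796 11.1082 16.7718] v=[-1.0442 0.5062 -1.1059]
Step 4: x=[5.6571 11.1655 16.6347] v=[-1.2246 0.5732 -1.3713]
Step 5: x=[5.5287 11.2220 16.4788] v=[-1.2841 0.5654 -1.5590]
Step 6: x=[5.4069 11.2698 16.3126] v=[-1.2183 0.4781 -1.6617]
Step 7: x=[5.3033 11.3012 16.1447] v=[-1.0359 0.3141 -1.6788]

Answer: 5.3033 11.3012 16.1447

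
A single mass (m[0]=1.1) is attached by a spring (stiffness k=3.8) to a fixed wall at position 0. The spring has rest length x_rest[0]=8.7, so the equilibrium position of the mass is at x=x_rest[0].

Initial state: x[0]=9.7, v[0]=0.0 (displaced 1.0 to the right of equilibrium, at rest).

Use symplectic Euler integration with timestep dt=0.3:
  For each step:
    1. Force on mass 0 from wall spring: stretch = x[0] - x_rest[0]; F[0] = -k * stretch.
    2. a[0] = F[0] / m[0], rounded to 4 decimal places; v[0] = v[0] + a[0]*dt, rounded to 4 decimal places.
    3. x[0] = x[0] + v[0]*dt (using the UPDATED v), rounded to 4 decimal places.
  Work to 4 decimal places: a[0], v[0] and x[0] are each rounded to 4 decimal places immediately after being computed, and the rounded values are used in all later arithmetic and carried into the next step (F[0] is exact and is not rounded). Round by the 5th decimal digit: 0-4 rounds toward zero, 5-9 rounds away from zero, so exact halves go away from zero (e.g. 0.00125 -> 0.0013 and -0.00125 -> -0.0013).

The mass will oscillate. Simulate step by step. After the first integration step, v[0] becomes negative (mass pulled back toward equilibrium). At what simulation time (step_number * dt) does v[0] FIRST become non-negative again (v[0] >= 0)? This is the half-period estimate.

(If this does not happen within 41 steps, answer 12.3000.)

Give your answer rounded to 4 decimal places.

Answer: 1.8000

Derivation:
Step 0: x=[9.7000] v=[0.0000]
Step 1: x=[9.3891] v=[-1.0364]
Step 2: x=[8.8639] v=[-1.7506]
Step 3: x=[8.2878] v=[-1.9205]
Step 4: x=[7.8398] v=[-1.4933]
Step 5: x=[7.6593] v=[-0.6018]
Step 6: x=[7.8023] v=[0.4767]
First v>=0 after going negative at step 6, time=1.8000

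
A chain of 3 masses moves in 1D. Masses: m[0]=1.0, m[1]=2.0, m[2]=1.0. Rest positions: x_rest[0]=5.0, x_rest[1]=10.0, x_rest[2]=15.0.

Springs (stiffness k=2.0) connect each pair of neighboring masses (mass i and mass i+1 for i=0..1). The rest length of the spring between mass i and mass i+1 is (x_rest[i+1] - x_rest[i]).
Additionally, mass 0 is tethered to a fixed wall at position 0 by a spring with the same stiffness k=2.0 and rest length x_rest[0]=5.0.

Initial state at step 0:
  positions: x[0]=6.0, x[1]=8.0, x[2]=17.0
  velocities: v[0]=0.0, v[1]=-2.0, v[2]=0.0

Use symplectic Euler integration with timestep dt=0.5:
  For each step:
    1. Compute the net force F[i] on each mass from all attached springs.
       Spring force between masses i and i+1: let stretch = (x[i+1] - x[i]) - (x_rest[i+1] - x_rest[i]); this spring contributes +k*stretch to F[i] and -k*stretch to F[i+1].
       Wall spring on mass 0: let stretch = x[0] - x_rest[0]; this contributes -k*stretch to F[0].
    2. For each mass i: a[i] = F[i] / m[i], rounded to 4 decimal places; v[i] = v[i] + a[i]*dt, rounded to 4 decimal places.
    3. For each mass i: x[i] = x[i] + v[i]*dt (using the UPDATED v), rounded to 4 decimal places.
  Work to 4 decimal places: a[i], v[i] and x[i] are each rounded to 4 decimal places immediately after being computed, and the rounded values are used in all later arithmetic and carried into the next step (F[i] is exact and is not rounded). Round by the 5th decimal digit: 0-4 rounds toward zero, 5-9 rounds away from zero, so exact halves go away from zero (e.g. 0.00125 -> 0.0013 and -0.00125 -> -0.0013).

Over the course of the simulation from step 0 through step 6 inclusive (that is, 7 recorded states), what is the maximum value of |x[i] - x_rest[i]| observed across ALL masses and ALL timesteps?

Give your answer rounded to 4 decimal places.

Step 0: x=[6.0000 8.0000 17.0000] v=[0.0000 -2.0000 0.0000]
Step 1: x=[4.0000 8.7500 15.0000] v=[-4.0000 1.5000 -4.0000]
Step 2: x=[2.3750 9.8750 12.3750] v=[-3.2500 2.2500 -5.2500]
Step 3: x=[3.3125 9.7500 11.0000] v=[1.8750 -0.2500 -2.7500]
Step 4: x=[5.8125 8.3281 11.5000] v=[5.0000 -2.8438 1.0000]
Step 5: x=[6.6641 7.0703 12.9141] v=[1.7031 -2.5157 2.8281]
Step 6: x=[4.3867 7.1719 13.9063] v=[-4.5548 0.2031 1.9843]
Max displacement = 4.0000

Answer: 4.0000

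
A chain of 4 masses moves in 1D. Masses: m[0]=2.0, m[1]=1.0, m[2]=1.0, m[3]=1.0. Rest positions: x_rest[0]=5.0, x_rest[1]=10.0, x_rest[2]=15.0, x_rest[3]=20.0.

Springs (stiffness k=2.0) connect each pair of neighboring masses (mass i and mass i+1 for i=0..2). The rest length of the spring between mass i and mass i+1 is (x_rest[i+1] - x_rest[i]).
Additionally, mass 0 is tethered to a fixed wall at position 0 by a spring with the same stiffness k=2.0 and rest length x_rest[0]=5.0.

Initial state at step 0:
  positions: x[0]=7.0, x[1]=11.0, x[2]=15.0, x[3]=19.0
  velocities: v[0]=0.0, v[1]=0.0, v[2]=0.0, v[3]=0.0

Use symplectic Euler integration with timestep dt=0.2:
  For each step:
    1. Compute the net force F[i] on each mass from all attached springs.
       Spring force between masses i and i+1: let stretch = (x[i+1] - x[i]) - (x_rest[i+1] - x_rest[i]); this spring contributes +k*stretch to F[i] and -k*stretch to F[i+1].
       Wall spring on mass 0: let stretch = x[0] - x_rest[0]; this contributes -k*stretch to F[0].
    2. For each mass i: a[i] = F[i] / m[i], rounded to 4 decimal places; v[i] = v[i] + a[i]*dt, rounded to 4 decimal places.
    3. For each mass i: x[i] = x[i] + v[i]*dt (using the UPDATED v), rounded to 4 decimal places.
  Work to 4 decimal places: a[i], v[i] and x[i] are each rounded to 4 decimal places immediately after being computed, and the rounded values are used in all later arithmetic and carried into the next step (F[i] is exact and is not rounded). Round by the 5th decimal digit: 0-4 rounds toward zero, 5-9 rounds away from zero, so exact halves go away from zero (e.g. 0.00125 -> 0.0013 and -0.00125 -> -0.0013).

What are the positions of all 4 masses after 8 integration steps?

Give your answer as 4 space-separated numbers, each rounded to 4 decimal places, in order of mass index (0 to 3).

Answer: 4.2531 9.9744 15.5649 20.8971

Derivation:
Step 0: x=[7.0000 11.0000 15.0000 19.0000] v=[0.0000 0.0000 0.0000 0.0000]
Step 1: x=[6.8800 11.0000 15.0000 19.0800] v=[-0.6000 0.0000 0.0000 0.4000]
Step 2: x=[6.6496 10.9904 15.0064 19.2336] v=[-1.1520 -0.0480 0.0320 0.7680]
Step 3: x=[6.3268 10.9548 15.0297 19.4490] v=[-1.6138 -0.1779 0.1165 1.0771]
Step 4: x=[5.9361 10.8750 15.0806 19.7109] v=[-1.9536 -0.3991 0.2543 1.3094]
Step 5: x=[5.5055 10.7365 15.1654 20.0024] v=[-2.1530 -0.6924 0.4242 1.4573]
Step 6: x=[5.0639 10.5339 15.2829 20.3069] v=[-2.2079 -1.0132 0.5874 1.5225]
Step 7: x=[4.6386 10.2736 15.4224 20.6095] v=[-2.1267 -1.3016 0.6974 1.5129]
Step 8: x=[4.2531 9.9744 15.5649 20.8971] v=[-1.9274 -1.4961 0.7127 1.4381]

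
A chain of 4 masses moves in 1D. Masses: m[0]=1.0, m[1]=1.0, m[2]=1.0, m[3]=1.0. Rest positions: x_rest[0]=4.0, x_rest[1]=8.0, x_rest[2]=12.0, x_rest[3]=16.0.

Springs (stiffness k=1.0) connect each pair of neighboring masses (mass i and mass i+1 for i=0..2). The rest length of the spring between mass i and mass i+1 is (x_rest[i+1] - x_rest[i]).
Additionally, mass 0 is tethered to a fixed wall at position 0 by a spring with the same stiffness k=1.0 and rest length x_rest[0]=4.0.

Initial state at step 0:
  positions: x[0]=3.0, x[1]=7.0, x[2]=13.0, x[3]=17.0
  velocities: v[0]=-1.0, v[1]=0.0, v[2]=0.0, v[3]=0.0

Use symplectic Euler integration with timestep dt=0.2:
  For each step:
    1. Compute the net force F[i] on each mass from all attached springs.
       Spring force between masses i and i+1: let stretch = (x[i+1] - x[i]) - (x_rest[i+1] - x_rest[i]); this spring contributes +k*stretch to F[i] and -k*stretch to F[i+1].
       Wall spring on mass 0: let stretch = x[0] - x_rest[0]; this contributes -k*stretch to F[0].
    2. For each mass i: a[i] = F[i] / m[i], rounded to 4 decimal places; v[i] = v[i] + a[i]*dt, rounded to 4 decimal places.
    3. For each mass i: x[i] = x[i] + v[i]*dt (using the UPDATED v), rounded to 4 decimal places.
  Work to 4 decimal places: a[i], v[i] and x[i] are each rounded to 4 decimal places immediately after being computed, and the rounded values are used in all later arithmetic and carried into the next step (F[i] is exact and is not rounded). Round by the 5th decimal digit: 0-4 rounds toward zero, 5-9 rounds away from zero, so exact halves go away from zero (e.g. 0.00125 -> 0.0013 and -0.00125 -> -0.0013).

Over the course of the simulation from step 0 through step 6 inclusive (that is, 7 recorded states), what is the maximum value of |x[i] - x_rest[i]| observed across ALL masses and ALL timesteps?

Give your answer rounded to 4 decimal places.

Step 0: x=[3.0000 7.0000 13.0000 17.0000] v=[-1.0000 0.0000 0.0000 0.0000]
Step 1: x=[2.8400 7.0800 12.9200 17.0000] v=[-0.8000 0.4000 -0.4000 0.0000]
Step 2: x=[2.7360 7.2240 12.7696 16.9968] v=[-0.5200 0.7200 -0.7520 -0.0160]
Step 3: x=[2.7021 7.4103 12.5665 16.9845] v=[-0.1696 0.9315 -1.0157 -0.0614]
Step 4: x=[2.7484 7.6145 12.3338 16.9555] v=[0.2316 1.0211 -1.1633 -0.1450]
Step 5: x=[2.8794 7.8128 12.0972 16.9016] v=[0.6551 0.9917 -1.1828 -0.2693]
Step 6: x=[3.0926 7.9852 11.8814 16.8156] v=[1.0659 0.8619 -1.0788 -0.4302]
Max displacement = 1.2979

Answer: 1.2979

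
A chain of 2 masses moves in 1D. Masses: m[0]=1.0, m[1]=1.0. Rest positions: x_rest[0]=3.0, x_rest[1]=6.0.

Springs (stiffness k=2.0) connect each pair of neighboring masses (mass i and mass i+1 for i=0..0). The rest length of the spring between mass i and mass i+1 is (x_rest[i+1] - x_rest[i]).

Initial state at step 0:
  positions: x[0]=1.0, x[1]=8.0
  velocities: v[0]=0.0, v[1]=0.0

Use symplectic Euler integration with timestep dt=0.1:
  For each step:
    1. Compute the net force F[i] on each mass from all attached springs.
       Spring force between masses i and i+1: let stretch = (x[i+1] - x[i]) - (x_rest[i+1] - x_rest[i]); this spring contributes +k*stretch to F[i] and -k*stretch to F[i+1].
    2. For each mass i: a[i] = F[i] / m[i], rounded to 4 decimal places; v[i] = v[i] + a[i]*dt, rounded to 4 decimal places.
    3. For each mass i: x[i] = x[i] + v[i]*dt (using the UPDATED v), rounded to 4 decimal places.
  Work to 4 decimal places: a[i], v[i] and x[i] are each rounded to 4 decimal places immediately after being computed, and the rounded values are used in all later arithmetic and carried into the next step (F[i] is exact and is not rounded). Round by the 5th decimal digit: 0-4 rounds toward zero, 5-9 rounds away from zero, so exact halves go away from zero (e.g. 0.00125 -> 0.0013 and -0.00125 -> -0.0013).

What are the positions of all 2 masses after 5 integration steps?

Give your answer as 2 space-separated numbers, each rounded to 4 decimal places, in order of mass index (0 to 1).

Answer: 2.0916 6.9085

Derivation:
Step 0: x=[1.0000 8.0000] v=[0.0000 0.0000]
Step 1: x=[1.0800 7.9200] v=[0.8000 -0.8000]
Step 2: x=[1.2368 7.7632] v=[1.5680 -1.5680]
Step 3: x=[1.4641 7.5359] v=[2.2733 -2.2733]
Step 4: x=[1.7529 7.2471] v=[2.8877 -2.8877]
Step 5: x=[2.0916 6.9085] v=[3.3865 -3.3865]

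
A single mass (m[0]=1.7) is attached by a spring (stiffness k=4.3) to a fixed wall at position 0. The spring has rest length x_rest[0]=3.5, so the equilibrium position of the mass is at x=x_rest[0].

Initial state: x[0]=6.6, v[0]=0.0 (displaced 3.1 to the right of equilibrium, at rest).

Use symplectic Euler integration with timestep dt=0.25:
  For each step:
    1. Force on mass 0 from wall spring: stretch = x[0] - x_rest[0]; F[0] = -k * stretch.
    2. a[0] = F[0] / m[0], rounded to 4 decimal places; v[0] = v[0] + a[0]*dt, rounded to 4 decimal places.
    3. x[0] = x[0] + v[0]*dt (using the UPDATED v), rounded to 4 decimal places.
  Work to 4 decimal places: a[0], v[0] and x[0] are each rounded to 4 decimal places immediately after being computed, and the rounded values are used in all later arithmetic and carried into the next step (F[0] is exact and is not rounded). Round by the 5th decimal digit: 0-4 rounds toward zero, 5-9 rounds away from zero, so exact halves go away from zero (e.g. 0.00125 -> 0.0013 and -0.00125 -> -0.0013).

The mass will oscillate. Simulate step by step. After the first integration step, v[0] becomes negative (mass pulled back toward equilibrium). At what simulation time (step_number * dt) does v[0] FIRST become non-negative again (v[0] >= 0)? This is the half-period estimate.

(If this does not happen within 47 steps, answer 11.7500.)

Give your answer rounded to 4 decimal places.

Answer: 2.0000

Derivation:
Step 0: x=[6.6000] v=[0.0000]
Step 1: x=[6.1099] v=[-1.9603]
Step 2: x=[5.2072] v=[-3.6107]
Step 3: x=[4.0346] v=[-4.6903]
Step 4: x=[2.7775] v=[-5.0284]
Step 5: x=[1.6346] v=[-4.5715]
Step 6: x=[0.7866] v=[-3.3919]
Step 7: x=[0.3676] v=[-1.6761]
Step 8: x=[0.4438] v=[0.3047]
First v>=0 after going negative at step 8, time=2.0000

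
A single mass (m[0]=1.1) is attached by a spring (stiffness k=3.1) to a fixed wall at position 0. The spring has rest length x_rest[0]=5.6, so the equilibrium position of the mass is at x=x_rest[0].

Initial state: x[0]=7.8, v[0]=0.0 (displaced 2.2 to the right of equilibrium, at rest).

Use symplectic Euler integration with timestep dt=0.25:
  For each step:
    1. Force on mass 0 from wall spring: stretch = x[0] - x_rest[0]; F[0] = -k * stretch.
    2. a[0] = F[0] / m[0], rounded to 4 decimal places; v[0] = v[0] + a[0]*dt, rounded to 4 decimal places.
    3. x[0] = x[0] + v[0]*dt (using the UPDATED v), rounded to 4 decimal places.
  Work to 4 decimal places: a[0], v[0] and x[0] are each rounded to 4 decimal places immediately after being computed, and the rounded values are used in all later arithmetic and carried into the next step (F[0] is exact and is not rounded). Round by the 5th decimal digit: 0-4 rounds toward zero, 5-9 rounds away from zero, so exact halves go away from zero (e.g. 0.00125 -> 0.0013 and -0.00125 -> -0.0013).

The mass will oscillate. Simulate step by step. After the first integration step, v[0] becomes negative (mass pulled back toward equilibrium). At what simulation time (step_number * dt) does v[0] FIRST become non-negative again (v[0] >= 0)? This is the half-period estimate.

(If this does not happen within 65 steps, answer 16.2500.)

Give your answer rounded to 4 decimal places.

Step 0: x=[7.8000] v=[0.0000]
Step 1: x=[7.4125] v=[-1.5500]
Step 2: x=[6.7058] v=[-2.8270]
Step 3: x=[5.8043] v=[-3.6061]
Step 4: x=[4.8668] v=[-3.7501]
Step 5: x=[4.0584] v=[-3.2335]
Step 6: x=[3.5216] v=[-2.1474]
Step 7: x=[3.3508] v=[-0.6831]
Step 8: x=[3.5762] v=[0.9016]
First v>=0 after going negative at step 8, time=2.0000

Answer: 2.0000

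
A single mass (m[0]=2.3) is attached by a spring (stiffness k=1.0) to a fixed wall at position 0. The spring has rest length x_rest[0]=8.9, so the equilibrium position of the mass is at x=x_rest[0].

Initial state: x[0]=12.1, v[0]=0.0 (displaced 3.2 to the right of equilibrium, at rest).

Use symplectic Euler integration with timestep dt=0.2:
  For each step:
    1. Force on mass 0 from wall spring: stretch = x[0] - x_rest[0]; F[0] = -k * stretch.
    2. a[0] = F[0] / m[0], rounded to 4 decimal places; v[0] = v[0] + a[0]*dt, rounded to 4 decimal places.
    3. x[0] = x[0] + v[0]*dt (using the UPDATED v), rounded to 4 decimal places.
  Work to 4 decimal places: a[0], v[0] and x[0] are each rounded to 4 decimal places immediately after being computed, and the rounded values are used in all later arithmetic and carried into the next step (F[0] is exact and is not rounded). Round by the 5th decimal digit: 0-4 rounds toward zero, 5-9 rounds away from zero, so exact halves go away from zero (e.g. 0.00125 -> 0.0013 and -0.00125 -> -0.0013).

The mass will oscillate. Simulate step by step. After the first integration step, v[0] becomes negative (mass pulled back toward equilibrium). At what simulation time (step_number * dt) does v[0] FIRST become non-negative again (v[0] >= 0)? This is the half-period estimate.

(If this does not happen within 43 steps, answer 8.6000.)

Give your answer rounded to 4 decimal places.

Answer: 4.8000

Derivation:
Step 0: x=[12.1000] v=[0.0000]
Step 1: x=[12.0443] v=[-0.2783]
Step 2: x=[11.9340] v=[-0.5517]
Step 3: x=[11.7709] v=[-0.8155]
Step 4: x=[11.5579] v=[-1.0651]
Step 5: x=[11.2987] v=[-1.2962]
Step 6: x=[10.9977] v=[-1.5048]
Step 7: x=[10.6603] v=[-1.6872]
Step 8: x=[10.2922] v=[-1.8403]
Step 9: x=[9.8999] v=[-1.9614]
Step 10: x=[9.4902] v=[-2.0483]
Step 11: x=[9.0703] v=[-2.0996]
Step 12: x=[8.6474] v=[-2.1144]
Step 13: x=[8.2289] v=[-2.0924]
Step 14: x=[7.8221] v=[-2.0340]
Step 15: x=[7.4340] v=[-1.9403]
Step 16: x=[7.0714] v=[-1.8128]
Step 17: x=[6.7406] v=[-1.6538]
Step 18: x=[6.4474] v=[-1.4660]
Step 19: x=[6.1969] v=[-1.2527]
Step 20: x=[5.9934] v=[-1.0176]
Step 21: x=[5.8404] v=[-0.7649]
Step 22: x=[5.7406] v=[-0.4988]
Step 23: x=[5.6958] v=[-0.2241]
Step 24: x=[5.7067] v=[0.0545]
First v>=0 after going negative at step 24, time=4.8000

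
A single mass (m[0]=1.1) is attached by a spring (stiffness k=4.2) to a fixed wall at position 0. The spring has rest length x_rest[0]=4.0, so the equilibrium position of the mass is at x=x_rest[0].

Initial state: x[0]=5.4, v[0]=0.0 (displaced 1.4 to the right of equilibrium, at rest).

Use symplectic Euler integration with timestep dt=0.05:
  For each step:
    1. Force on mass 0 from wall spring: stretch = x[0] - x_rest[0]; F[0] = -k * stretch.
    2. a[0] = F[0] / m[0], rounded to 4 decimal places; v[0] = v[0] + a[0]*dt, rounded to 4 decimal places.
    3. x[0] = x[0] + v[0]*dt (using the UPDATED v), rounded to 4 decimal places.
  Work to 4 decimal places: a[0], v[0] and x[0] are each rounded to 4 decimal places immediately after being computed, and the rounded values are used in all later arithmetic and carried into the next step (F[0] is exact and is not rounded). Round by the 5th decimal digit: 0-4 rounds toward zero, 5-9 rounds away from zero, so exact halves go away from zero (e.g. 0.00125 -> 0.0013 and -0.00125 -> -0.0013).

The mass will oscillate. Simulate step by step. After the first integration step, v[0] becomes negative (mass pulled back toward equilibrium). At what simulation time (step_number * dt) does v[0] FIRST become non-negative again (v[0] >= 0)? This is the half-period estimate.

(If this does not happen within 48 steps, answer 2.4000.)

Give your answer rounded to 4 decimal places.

Answer: 1.6500

Derivation:
Step 0: x=[5.4000] v=[0.0000]
Step 1: x=[5.3866] v=[-0.2673]
Step 2: x=[5.3600] v=[-0.5320]
Step 3: x=[5.3204] v=[-0.7916]
Step 4: x=[5.2682] v=[-1.0437]
Step 5: x=[5.2039] v=[-1.2858]
Step 6: x=[5.1281] v=[-1.5156]
Step 7: x=[5.0416] v=[-1.7310]
Step 8: x=[4.9451] v=[-1.9299]
Step 9: x=[4.8396] v=[-2.1103]
Step 10: x=[4.7261] v=[-2.2706]
Step 11: x=[4.6056] v=[-2.4092]
Step 12: x=[4.4794] v=[-2.5248]
Step 13: x=[4.3486] v=[-2.6163]
Step 14: x=[4.2145] v=[-2.6829]
Step 15: x=[4.0783] v=[-2.7239]
Step 16: x=[3.9414] v=[-2.7389]
Step 17: x=[3.8050] v=[-2.7277]
Step 18: x=[3.6705] v=[-2.6905]
Step 19: x=[3.5391] v=[-2.6276]
Step 20: x=[3.4121] v=[-2.5396]
Step 21: x=[3.2907] v=[-2.4274]
Step 22: x=[3.1761] v=[-2.2920]
Step 23: x=[3.0694] v=[-2.1347]
Step 24: x=[2.9716] v=[-1.9570]
Step 25: x=[2.8836] v=[-1.7607]
Step 26: x=[2.8062] v=[-1.5476]
Step 27: x=[2.7402] v=[-1.3197]
Step 28: x=[2.6862] v=[-1.0792]
Step 29: x=[2.6448] v=[-0.8284]
Step 30: x=[2.6163] v=[-0.5697]
Step 31: x=[2.6010] v=[-0.3055]
Step 32: x=[2.5991] v=[-0.0384]
Step 33: x=[2.6106] v=[0.2290]
First v>=0 after going negative at step 33, time=1.6500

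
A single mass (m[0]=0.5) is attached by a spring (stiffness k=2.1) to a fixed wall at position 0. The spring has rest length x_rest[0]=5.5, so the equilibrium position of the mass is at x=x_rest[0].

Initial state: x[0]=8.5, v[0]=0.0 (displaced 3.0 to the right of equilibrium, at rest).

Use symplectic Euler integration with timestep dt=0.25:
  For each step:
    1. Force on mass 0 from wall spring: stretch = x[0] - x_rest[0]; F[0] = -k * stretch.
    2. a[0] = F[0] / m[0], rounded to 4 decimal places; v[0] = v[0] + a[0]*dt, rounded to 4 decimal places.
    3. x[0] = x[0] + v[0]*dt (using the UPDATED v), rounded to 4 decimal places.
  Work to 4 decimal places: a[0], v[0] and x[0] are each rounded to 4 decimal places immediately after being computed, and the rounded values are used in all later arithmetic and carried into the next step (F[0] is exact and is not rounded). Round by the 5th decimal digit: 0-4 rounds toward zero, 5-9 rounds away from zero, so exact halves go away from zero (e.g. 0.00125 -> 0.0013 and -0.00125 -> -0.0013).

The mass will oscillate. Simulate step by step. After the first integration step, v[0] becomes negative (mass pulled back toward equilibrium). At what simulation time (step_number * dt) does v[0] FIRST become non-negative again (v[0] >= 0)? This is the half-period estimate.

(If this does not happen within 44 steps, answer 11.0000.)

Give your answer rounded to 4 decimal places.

Step 0: x=[8.5000] v=[0.0000]
Step 1: x=[7.7125] v=[-3.1500]
Step 2: x=[6.3442] v=[-5.4731]
Step 3: x=[4.7543] v=[-6.3595]
Step 4: x=[3.3602] v=[-5.5765]
Step 5: x=[2.5278] v=[-3.3297]
Step 6: x=[2.4756] v=[-0.2089]
Step 7: x=[3.2173] v=[2.9667]
First v>=0 after going negative at step 7, time=1.7500

Answer: 1.7500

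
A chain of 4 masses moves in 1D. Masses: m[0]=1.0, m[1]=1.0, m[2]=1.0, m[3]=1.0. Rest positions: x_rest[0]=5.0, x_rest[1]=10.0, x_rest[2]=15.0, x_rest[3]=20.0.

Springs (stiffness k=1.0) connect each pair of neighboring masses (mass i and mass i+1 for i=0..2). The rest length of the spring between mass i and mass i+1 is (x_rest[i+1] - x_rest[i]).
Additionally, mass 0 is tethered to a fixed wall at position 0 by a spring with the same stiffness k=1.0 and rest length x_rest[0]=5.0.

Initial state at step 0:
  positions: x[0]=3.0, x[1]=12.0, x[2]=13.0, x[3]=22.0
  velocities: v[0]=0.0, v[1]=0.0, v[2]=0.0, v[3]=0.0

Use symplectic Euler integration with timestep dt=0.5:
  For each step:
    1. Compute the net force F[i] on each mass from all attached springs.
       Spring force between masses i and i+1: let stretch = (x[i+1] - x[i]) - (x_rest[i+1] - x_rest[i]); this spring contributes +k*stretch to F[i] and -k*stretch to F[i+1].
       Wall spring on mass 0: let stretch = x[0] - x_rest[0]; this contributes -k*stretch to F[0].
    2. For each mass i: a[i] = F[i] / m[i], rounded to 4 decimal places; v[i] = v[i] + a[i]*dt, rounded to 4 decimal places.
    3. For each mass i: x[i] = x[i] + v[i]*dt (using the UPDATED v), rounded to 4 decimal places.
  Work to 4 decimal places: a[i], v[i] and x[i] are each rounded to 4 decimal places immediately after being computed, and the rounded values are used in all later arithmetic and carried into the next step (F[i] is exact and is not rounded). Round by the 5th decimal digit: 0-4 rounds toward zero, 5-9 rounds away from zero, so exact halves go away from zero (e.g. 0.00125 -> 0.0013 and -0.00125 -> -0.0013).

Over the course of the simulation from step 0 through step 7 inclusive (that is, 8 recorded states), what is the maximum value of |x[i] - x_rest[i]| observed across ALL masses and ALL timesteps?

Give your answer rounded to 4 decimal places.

Step 0: x=[3.0000 12.0000 13.0000 22.0000] v=[0.0000 0.0000 0.0000 0.0000]
Step 1: x=[4.5000 10.0000 15.0000 21.0000] v=[3.0000 -4.0000 4.0000 -2.0000]
Step 2: x=[6.2500 7.8750 17.2500 19.7500] v=[3.5000 -4.2500 4.5000 -2.5000]
Step 3: x=[6.8438 7.6875 17.7813 19.1250] v=[1.1875 -0.3750 1.0625 -1.2500]
Step 4: x=[5.9375 9.8126 16.1250 19.4141] v=[-1.8126 4.2501 -3.3126 0.5782]
Step 5: x=[4.5156 12.5470 13.7129 20.1310] v=[-2.8438 5.4688 -4.8243 1.4337]
Step 6: x=[3.9727 13.5651 12.6138 20.4934] v=[-1.0859 2.0361 -2.1982 0.7247]
Step 7: x=[4.8347 11.9472 13.7225 20.1359] v=[1.7240 -3.2358 2.2173 -0.7151]
Max displacement = 3.5651

Answer: 3.5651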